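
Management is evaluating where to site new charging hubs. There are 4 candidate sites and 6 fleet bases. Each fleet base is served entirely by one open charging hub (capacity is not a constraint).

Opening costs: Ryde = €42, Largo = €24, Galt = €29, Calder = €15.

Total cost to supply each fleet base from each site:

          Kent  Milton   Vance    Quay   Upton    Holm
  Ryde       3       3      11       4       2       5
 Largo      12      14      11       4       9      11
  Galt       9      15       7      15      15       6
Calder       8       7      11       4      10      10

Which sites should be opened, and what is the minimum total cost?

Open Calder only; minimum total cost 65.

For any fixed open set, each fleet base goes to its cheapest open site; total = fixed + service.
{Calder}: Kent→Calder 8, Milton→Calder 7, Vance→Calder 11, Quay→Calder 4, Upton→Calder 10, Holm→Calder 10. Service 50; fixed 15; total 65.
{Ryde}: Kent→Ryde 3, Milton→Ryde 3, Vance→Ryde 11, Quay→Ryde 4, Upton→Ryde 2, Holm→Ryde 5. Service 28; fixed 42; total 70.
{Ryde, Calder}: Kent→Ryde 3, Milton→Ryde 3, Vance→Ryde 11, Quay→Ryde 4, Upton→Ryde 2, Holm→Ryde 5. Service 28; fixed 57; total 85.
{Ryde, Largo, Galt, Calder}: service 24 + fixed 110 = 134
No other subset beats 65.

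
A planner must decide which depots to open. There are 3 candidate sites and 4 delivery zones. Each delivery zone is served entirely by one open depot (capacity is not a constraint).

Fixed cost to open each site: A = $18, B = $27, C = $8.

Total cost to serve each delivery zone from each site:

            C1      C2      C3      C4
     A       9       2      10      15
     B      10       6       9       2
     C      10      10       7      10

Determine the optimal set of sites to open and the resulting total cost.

For any fixed open set, each delivery zone goes to its cheapest open site; total = fixed + service.
{C}: C1→C 10, C2→C 10, C3→C 7, C4→C 10. Service 37; fixed 8; total 45.
{A}: C1→A 9, C2→A 2, C3→A 10, C4→A 15. Service 36; fixed 18; total 54.
{A, C}: C1→A 9, C2→A 2, C3→C 7, C4→C 10. Service 28; fixed 26; total 54.
{A, B, C}: service 20 + fixed 53 = 73
No other subset beats 45.

Open C only; minimum total cost 45.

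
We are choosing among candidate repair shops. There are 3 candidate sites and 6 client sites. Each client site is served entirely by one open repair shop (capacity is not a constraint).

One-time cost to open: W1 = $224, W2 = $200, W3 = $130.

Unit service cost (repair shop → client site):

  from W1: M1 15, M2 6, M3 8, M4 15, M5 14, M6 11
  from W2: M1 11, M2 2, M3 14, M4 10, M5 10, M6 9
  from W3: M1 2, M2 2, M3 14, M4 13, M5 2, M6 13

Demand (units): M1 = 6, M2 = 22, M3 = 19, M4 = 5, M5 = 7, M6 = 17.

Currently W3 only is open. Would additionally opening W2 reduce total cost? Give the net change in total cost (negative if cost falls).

No — net change +117 (cost rises by 117).

Current service cost with {W3}: 622.
Adding W2: each client site re-picks its cheapest; new service cost 539, saving 83.
Extra fixed cost: 200. Net change = 200 − 83 = 117.
(Totals: 752 → 869.)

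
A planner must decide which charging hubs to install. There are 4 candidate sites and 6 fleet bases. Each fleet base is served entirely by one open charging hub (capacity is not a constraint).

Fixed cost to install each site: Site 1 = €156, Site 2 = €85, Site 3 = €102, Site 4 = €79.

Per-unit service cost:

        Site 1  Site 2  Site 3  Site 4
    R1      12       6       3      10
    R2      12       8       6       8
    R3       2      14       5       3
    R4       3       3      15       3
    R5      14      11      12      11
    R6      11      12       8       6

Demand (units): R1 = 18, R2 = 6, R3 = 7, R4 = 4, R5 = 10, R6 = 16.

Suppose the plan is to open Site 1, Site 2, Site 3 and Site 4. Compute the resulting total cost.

Each fleet base is assigned to its cheapest site among the open ones.
{Site 1, Site 2, Site 3, Site 4}: R1→Site 3 3·18=54, R2→Site 3 6·6=36, R3→Site 1 2·7=14, R4→Site 1 3·4=12, R5→Site 2 11·10=110, R6→Site 4 6·16=96. Service 322; fixed 422; total 744.

Total cost: 744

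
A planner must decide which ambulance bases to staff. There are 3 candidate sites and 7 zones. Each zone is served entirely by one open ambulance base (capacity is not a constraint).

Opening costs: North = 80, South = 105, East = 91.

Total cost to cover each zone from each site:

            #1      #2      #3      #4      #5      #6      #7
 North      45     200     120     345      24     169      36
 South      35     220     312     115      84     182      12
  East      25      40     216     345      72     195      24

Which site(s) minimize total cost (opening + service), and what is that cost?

For any fixed open set, each zone goes to its cheapest open site; total = fixed + service.
{North, South, East}: #1→East 25, #2→East 40, #3→North 120, #4→South 115, #5→North 24, #6→North 169, #7→South 12. Service 505; fixed 276; total 781.
{South, East}: service 662 + fixed 196 = 858
{North, South}: service 675 + fixed 185 = 860
{North}: #1→North 45, #2→North 200, #3→North 120, #4→North 345, #5→North 24, #6→North 169, #7→North 36. Service 939; fixed 80; total 1019.
No other subset beats 781.

Open North, South and East; minimum total cost 781.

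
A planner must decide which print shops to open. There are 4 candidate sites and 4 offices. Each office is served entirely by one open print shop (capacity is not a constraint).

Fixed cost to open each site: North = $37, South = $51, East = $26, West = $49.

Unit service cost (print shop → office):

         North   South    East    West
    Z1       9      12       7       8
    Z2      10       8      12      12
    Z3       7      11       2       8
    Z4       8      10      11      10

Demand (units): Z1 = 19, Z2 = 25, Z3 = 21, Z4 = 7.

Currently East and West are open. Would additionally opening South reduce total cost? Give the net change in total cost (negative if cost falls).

Current service cost with {East, West}: 545.
Adding South: each office re-picks its cheapest; new service cost 445, saving 100.
Extra fixed cost: 51. Net change = 51 − 100 = -49.
(Totals: 620 → 571.)

Yes — net change −49 (cost falls by 49).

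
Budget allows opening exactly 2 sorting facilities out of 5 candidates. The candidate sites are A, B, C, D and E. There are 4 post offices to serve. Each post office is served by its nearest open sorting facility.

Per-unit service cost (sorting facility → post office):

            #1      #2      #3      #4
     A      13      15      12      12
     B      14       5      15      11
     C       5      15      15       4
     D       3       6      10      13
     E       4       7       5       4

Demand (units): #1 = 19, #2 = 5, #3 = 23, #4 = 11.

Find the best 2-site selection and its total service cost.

Choose D and E; total service cost 246.

With exactly 2 open, each post office uses its cheapest among the chosen.
{D, E}: #1→D 3·19=57, #2→D 6·5=30, #3→E 5·23=115, #4→E 4·11=44. Service cost 246.
{B, E}: service cost 260
{A, E}: service cost 270
Among all 10 size-2 choices, {D, E} is lowest.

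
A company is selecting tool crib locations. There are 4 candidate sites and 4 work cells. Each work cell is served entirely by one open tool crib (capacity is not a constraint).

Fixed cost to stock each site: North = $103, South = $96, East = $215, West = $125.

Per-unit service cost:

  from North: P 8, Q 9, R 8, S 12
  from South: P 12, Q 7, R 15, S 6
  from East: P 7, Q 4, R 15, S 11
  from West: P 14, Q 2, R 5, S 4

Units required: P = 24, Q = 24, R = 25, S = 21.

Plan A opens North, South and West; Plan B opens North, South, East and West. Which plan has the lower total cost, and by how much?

Plan A is cheaper by 191.

Plan A: {North, South, West}: P→North 8·24=192, Q→West 2·24=48, R→West 5·25=125, S→West 4·21=84. Service 449; fixed 324; total 773.
Plan B: {North, South, East, West}: P→East 7·24=168, Q→West 2·24=48, R→West 5·25=125, S→West 4·21=84. Service 425; fixed 539; total 964.
Difference: |773 − 964| = 191.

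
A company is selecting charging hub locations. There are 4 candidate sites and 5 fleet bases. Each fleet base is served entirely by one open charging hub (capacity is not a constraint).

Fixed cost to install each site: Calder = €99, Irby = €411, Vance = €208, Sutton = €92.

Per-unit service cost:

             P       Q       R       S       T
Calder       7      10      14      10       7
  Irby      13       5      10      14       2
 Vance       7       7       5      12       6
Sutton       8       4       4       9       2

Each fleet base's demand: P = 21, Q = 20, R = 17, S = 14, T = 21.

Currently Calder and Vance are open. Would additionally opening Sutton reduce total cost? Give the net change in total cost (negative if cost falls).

Yes — net change −83 (cost falls by 83).

Current service cost with {Calder, Vance}: 638.
Adding Sutton: each fleet base re-picks its cheapest; new service cost 463, saving 175.
Extra fixed cost: 92. Net change = 92 − 175 = -83.
(Totals: 945 → 862.)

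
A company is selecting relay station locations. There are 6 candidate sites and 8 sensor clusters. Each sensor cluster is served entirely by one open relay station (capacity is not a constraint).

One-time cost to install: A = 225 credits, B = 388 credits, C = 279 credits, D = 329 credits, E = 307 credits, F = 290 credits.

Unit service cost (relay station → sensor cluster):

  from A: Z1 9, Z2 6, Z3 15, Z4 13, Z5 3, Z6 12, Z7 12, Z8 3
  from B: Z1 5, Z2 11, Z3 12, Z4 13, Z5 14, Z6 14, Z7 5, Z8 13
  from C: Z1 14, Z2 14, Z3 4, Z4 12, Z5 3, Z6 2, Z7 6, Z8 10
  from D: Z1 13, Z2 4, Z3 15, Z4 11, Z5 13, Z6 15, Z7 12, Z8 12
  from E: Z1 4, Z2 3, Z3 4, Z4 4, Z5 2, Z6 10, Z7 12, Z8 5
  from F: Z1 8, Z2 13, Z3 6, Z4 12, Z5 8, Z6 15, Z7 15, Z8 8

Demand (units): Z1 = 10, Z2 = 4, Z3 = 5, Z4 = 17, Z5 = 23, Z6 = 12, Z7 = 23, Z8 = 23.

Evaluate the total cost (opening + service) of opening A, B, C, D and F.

Each sensor cluster is assigned to its cheapest site among the open ones.
{A, B, C, D, F}: Z1→B 5·10=50, Z2→D 4·4=16, Z3→C 4·5=20, Z4→D 11·17=187, Z5→A 3·23=69, Z6→C 2·12=24, Z7→B 5·23=115, Z8→A 3·23=69. Service 550; fixed 1511; total 2061.

Total cost: 2061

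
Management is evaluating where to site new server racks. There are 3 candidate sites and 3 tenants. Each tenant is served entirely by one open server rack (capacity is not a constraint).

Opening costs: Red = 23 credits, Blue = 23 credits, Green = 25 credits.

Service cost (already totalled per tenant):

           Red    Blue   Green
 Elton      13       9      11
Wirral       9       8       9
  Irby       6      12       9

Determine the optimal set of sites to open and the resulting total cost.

For any fixed open set, each tenant goes to its cheapest open site; total = fixed + service.
{Red}: Elton→Red 13, Wirral→Red 9, Irby→Red 6. Service 28; fixed 23; total 51.
{Blue}: Elton→Blue 9, Wirral→Blue 8, Irby→Blue 12. Service 29; fixed 23; total 52.
{Green}: Elton→Green 11, Wirral→Green 9, Irby→Green 9. Service 29; fixed 25; total 54.
{Red, Blue, Green}: Elton→Blue 9, Wirral→Blue 8, Irby→Red 6. Service 23; fixed 71; total 94.
No other subset beats 51.

Open Red only; minimum total cost 51.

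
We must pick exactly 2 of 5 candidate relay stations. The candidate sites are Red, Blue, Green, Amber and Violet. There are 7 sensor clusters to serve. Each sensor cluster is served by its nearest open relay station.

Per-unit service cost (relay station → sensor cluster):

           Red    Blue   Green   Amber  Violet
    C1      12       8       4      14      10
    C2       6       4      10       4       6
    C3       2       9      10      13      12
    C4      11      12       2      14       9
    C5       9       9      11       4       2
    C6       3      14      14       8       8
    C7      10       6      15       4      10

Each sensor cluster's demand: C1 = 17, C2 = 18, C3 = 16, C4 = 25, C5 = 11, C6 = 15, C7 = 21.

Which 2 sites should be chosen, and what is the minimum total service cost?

Choose Green and Amber; total service cost 598.

With exactly 2 open, each sensor cluster uses its cheapest among the chosen.
{Green, Amber}: C1→Green 4·17=68, C2→Amber 4·18=72, C3→Green 10·16=160, C4→Green 2·25=50, C5→Amber 4·11=44, C6→Amber 8·15=120, C7→Amber 4·21=84. Service cost 598.
{Red, Green}: service cost 612
{Green, Violet}: service cost 738
Among all 10 size-2 choices, {Green, Amber} is lowest.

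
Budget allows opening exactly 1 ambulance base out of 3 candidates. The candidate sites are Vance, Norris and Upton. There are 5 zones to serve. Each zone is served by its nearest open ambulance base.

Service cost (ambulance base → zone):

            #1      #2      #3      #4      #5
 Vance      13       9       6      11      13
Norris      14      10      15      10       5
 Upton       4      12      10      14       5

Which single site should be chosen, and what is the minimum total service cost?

Choose Upton only; total service cost 45.

With exactly 1 open, each zone uses its cheapest among the chosen.
{Upton}: #1→Upton 4, #2→Upton 12, #3→Upton 10, #4→Upton 14, #5→Upton 5. Service cost 45.
{Vance}: service cost 52
{Norris}: service cost 54
Among all 3 size-1 choices, {Upton} is lowest.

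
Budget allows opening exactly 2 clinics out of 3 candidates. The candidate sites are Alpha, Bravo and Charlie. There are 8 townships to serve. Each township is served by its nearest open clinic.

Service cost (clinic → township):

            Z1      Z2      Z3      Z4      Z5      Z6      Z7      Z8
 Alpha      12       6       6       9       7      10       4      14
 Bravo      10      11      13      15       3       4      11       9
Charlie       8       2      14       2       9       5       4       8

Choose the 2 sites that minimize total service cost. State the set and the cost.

Choose Alpha and Charlie; total service cost 42.

With exactly 2 open, each township uses its cheapest among the chosen.
{Alpha, Charlie}: Z1→Charlie 8, Z2→Charlie 2, Z3→Alpha 6, Z4→Charlie 2, Z5→Alpha 7, Z6→Charlie 5, Z7→Alpha 4, Z8→Charlie 8. Service cost 42.
{Bravo, Charlie}: service cost 44
{Alpha, Bravo}: service cost 51
Among all 3 size-2 choices, {Alpha, Charlie} is lowest.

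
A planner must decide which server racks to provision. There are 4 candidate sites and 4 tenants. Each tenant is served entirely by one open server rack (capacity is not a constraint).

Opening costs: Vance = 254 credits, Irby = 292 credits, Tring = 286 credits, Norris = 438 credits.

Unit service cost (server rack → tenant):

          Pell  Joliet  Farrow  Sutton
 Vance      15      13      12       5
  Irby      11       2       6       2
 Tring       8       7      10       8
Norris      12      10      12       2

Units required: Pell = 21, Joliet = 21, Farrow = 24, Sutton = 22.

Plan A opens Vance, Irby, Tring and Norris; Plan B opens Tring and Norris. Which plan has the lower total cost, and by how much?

Plan A: {Vance, Irby, Tring, Norris}: Pell→Tring 8·21=168, Joliet→Irby 2·21=42, Farrow→Irby 6·24=144, Sutton→Irby 2·22=44. Service 398; fixed 1270; total 1668.
Plan B: {Tring, Norris}: Pell→Tring 8·21=168, Joliet→Tring 7·21=147, Farrow→Tring 10·24=240, Sutton→Norris 2·22=44. Service 599; fixed 724; total 1323.
Difference: |1668 − 1323| = 345.

Plan B is cheaper by 345.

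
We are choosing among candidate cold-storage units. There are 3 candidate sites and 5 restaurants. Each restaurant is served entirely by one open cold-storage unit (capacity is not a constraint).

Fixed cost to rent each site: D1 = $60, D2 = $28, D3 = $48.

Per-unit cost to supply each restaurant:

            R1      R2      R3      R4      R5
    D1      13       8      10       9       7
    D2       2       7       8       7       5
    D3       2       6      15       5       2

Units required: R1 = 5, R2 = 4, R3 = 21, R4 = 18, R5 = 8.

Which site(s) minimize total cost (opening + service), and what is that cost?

For any fixed open set, each restaurant goes to its cheapest open site; total = fixed + service.
{D2, D3}: R1→D2 2·5=10, R2→D3 6·4=24, R3→D2 8·21=168, R4→D3 5·18=90, R5→D3 2·8=16. Service 308; fixed 76; total 384.
{D2}: R1→D2 2·5=10, R2→D2 7·4=28, R3→D2 8·21=168, R4→D2 7·18=126, R5→D2 5·8=40. Service 372; fixed 28; total 400.
{D1, D2, D3}: R1→D2 2·5=10, R2→D3 6·4=24, R3→D2 8·21=168, R4→D3 5·18=90, R5→D3 2·8=16. Service 308; fixed 136; total 444.
No other subset beats 384.

Open D2 and D3; minimum total cost 384.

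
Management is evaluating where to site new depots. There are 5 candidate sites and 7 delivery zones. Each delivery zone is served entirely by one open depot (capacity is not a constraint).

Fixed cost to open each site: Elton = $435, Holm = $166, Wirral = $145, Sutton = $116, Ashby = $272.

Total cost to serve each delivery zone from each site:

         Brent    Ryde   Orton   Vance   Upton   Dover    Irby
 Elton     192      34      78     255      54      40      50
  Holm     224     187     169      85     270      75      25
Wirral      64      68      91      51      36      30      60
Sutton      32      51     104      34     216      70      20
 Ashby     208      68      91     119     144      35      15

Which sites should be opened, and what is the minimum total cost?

Open Wirral only; minimum total cost 545.

For any fixed open set, each delivery zone goes to its cheapest open site; total = fixed + service.
{Wirral}: Brent→Wirral 64, Ryde→Wirral 68, Orton→Wirral 91, Vance→Wirral 51, Upton→Wirral 36, Dover→Wirral 30, Irby→Wirral 60. Service 400; fixed 145; total 545.
{Wirral, Sutton}: Brent→Sutton 32, Ryde→Sutton 51, Orton→Wirral 91, Vance→Sutton 34, Upton→Wirral 36, Dover→Wirral 30, Irby→Sutton 20. Service 294; fixed 261; total 555.
{Sutton}: service 527 + fixed 116 = 643
{Elton, Holm, Wirral, Sutton, Ashby}: Brent→Sutton 32, Ryde→Elton 34, Orton→Elton 78, Vance→Sutton 34, Upton→Wirral 36, Dover→Wirral 30, Irby→Ashby 15. Service 259; fixed 1134; total 1393.
No other subset beats 545.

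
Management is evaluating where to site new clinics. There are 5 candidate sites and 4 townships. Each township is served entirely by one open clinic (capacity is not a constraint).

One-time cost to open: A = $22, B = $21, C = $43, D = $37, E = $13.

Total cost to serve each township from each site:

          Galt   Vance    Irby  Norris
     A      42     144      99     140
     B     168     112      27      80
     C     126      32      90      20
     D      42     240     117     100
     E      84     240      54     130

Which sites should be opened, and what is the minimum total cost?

Open A, B and C; minimum total cost 207.

For any fixed open set, each township goes to its cheapest open site; total = fixed + service.
{A, B, C}: Galt→A 42, Vance→C 32, Irby→B 27, Norris→C 20. Service 121; fixed 86; total 207.
{A, B, C, E}: service 121 + fixed 99 = 220
{B, C, D}: service 121 + fixed 101 = 222
{A, B, C, D, E}: service 121 + fixed 136 = 257
No other subset beats 207.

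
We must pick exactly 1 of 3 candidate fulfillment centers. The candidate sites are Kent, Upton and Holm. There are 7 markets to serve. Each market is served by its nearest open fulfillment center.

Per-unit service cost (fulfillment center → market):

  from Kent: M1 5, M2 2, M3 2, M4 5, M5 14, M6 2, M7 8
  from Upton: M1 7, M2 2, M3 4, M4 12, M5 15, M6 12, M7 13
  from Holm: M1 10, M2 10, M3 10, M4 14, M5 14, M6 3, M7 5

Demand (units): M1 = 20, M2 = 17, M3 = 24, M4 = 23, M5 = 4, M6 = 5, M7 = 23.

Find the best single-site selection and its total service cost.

Choose Kent only; total service cost 547.

With exactly 1 open, each market uses its cheapest among the chosen.
{Kent}: M1→Kent 5·20=100, M2→Kent 2·17=34, M3→Kent 2·24=48, M4→Kent 5·23=115, M5→Kent 14·4=56, M6→Kent 2·5=10, M7→Kent 8·23=184. Service cost 547.
{Upton}: service cost 965
{Holm}: service cost 1118
Among all 3 size-1 choices, {Kent} is lowest.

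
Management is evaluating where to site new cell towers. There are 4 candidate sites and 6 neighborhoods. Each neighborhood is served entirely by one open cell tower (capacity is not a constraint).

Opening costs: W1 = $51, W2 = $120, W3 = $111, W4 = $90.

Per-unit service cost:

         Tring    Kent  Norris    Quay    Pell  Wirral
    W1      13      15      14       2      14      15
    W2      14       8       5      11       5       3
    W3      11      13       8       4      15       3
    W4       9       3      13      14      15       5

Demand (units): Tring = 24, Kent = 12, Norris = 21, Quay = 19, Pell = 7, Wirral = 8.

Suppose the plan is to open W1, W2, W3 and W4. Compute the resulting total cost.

Total cost: 826

Each neighborhood is assigned to its cheapest site among the open ones.
{W1, W2, W3, W4}: Tring→W4 9·24=216, Kent→W4 3·12=36, Norris→W2 5·21=105, Quay→W1 2·19=38, Pell→W2 5·7=35, Wirral→W2 3·8=24. Service 454; fixed 372; total 826.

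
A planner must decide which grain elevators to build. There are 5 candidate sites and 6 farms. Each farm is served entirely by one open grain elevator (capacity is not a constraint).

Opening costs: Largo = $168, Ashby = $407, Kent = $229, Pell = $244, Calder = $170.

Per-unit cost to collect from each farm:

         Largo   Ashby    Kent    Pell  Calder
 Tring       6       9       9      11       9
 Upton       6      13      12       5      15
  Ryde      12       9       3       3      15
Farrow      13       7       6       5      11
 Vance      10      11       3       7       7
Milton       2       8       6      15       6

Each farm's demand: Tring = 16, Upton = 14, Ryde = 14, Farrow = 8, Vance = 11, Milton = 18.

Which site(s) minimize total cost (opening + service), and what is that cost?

Open Largo and Kent; minimum total cost 736.

For any fixed open set, each farm goes to its cheapest open site; total = fixed + service.
{Largo, Kent}: Tring→Largo 6·16=96, Upton→Largo 6·14=84, Ryde→Kent 3·14=42, Farrow→Kent 6·8=48, Vance→Kent 3·11=33, Milton→Largo 2·18=36. Service 339; fixed 397; total 736.
{Largo}: Tring→Largo 6·16=96, Upton→Largo 6·14=84, Ryde→Largo 12·14=168, Farrow→Largo 13·8=104, Vance→Largo 10·11=110, Milton→Largo 2·18=36. Service 598; fixed 168; total 766.
{Kent}: Tring→Kent 9·16=144, Upton→Kent 12·14=168, Ryde→Kent 3·14=42, Farrow→Kent 6·8=48, Vance→Kent 3·11=33, Milton→Kent 6·18=108. Service 543; fixed 229; total 772.
{Largo, Ashby, Kent, Pell, Calder}: Tring→Largo 6·16=96, Upton→Pell 5·14=70, Ryde→Kent 3·14=42, Farrow→Pell 5·8=40, Vance→Kent 3·11=33, Milton→Largo 2·18=36. Service 317; fixed 1218; total 1535.
No other subset beats 736.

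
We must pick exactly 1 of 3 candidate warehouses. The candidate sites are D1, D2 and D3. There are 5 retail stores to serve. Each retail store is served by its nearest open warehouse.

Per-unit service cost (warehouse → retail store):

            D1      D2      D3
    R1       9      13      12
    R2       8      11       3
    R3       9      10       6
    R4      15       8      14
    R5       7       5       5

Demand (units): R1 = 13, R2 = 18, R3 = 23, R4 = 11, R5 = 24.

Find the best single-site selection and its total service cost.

Choose D3 only; total service cost 622.

With exactly 1 open, each retail store uses its cheapest among the chosen.
{D3}: R1→D3 12·13=156, R2→D3 3·18=54, R3→D3 6·23=138, R4→D3 14·11=154, R5→D3 5·24=120. Service cost 622.
{D1}: service cost 801
{D2}: service cost 805
Among all 3 size-1 choices, {D3} is lowest.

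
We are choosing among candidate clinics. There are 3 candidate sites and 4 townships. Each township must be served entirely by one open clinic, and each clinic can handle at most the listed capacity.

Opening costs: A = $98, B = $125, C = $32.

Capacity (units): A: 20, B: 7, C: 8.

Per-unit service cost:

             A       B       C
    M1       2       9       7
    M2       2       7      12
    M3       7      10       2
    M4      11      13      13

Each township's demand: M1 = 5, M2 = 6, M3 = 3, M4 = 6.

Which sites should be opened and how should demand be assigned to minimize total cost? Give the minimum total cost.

Minimum total cost: 207

Open {A}: M1→A 2·5=10, M2→A 2·6=12, M3→A 7·3=21, M4→A 11·6=66.
Loads: A carries 20/20. Service 109; fixed 98; total 207.
Next best feasible plan costs 224.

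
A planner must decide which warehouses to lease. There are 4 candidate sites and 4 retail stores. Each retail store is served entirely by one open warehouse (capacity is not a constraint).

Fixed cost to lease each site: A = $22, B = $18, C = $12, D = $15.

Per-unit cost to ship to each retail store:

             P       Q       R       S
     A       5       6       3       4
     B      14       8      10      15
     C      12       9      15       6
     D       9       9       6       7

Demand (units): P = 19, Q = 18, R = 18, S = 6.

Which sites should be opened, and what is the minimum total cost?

Open A only; minimum total cost 303.

For any fixed open set, each retail store goes to its cheapest open site; total = fixed + service.
{A}: P→A 5·19=95, Q→A 6·18=108, R→A 3·18=54, S→A 4·6=24. Service 281; fixed 22; total 303.
{A, C}: P→A 5·19=95, Q→A 6·18=108, R→A 3·18=54, S→A 4·6=24. Service 281; fixed 34; total 315.
{A, D}: P→A 5·19=95, Q→A 6·18=108, R→A 3·18=54, S→A 4·6=24. Service 281; fixed 37; total 318.
{A, B, C, D}: service 281 + fixed 67 = 348
(All 15 nonempty subsets were checked; A only is lowest.)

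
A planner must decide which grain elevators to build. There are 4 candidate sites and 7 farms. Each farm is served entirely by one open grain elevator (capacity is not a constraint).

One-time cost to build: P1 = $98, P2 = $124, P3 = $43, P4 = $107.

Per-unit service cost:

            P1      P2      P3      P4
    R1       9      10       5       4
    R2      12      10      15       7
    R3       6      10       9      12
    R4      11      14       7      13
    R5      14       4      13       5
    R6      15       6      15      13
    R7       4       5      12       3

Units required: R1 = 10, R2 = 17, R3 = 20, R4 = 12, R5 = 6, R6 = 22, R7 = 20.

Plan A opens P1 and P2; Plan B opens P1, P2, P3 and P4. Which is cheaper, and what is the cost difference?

Plan A: {P1, P2}: R1→P1 9·10=90, R2→P2 10·17=170, R3→P1 6·20=120, R4→P1 11·12=132, R5→P2 4·6=24, R6→P2 6·22=132, R7→P1 4·20=80. Service 748; fixed 222; total 970.
Plan B: {P1, P2, P3, P4}: R1→P4 4·10=40, R2→P4 7·17=119, R3→P1 6·20=120, R4→P3 7·12=84, R5→P2 4·6=24, R6→P2 6·22=132, R7→P4 3·20=60. Service 579; fixed 372; total 951.
Difference: |970 − 951| = 19.

Plan B is cheaper by 19.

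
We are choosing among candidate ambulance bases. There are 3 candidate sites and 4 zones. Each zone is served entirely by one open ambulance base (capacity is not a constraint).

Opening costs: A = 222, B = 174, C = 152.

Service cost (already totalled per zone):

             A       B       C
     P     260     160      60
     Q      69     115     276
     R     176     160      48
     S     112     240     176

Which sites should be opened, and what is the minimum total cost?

For any fixed open set, each zone goes to its cheapest open site; total = fixed + service.
{A, C}: P→C 60, Q→A 69, R→C 48, S→A 112. Service 289; fixed 374; total 663.
{C}: service 560 + fixed 152 = 712
{B, C}: service 399 + fixed 326 = 725
{A, B, C}: P→C 60, Q→A 69, R→C 48, S→A 112. Service 289; fixed 548; total 837.
No other subset beats 663.

Open A and C; minimum total cost 663.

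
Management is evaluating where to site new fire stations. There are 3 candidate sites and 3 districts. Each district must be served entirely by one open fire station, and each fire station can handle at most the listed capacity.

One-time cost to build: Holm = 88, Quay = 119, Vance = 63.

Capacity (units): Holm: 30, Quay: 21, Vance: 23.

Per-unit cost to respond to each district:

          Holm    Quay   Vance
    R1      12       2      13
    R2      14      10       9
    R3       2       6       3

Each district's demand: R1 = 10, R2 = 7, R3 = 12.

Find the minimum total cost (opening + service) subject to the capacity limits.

Minimum total cost: 301

Open {Quay, Vance}: R1→Quay 2·10=20, R2→Vance 9·7=63, R3→Vance 3·12=36.
Loads: Quay carries 10/21, Vance carries 19/23. Service 119; fixed 182; total 301.
Next best feasible plan costs 308.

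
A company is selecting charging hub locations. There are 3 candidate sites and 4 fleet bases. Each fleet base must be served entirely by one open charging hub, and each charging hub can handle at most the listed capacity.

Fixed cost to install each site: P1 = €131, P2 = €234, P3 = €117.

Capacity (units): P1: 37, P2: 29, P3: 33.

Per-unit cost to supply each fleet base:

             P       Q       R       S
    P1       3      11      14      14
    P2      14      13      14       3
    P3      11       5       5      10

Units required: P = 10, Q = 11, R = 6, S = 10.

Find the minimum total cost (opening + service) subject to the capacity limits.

Open {P1, P3}: P→P1 3·10=30, Q→P3 5·11=55, R→P3 5·6=30, S→P3 10·10=100.
Loads: P1 carries 10/37, P3 carries 27/33. Service 215; fixed 248; total 463.
Next best feasible plan costs 503.

Minimum total cost: 463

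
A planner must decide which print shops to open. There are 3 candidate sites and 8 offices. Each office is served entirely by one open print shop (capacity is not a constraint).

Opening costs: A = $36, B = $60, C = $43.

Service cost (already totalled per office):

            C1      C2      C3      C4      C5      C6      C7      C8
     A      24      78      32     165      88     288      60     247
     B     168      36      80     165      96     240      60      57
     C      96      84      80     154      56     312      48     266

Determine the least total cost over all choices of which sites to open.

Minimum total cost: 786

For any fixed open set, each office goes to its cheapest open site; total = fixed + service.
{A, B, C}: C1→A 24, C2→B 36, C3→A 32, C4→C 154, C5→C 56, C6→B 240, C7→C 48, C8→B 57. Service 647; fixed 139; total 786.
{A, B}: C1→A 24, C2→B 36, C3→A 32, C4→A 165, C5→A 88, C6→B 240, C7→A 60, C8→B 57. Service 702; fixed 96; total 798.
{B, C}: service 767 + fixed 103 = 870
{A}: C1→A 24, C2→A 78, C3→A 32, C4→A 165, C5→A 88, C6→A 288, C7→A 60, C8→A 247. Service 982; fixed 36; total 1018.
No other subset beats 786.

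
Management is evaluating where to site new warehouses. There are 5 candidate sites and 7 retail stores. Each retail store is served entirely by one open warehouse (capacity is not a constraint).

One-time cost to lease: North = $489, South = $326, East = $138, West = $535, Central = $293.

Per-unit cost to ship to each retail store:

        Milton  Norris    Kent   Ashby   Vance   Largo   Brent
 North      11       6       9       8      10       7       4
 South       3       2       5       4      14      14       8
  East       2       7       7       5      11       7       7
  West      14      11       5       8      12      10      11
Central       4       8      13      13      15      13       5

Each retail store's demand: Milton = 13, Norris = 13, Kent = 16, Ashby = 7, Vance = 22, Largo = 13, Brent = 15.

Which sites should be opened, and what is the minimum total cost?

For any fixed open set, each retail store goes to its cheapest open site; total = fixed + service.
{East}: Milton→East 2·13=26, Norris→East 7·13=91, Kent→East 7·16=112, Ashby→East 5·7=35, Vance→East 11·22=242, Largo→East 7·13=91, Brent→East 7·15=105. Service 702; fixed 138; total 840.
{South, East}: Milton→East 2·13=26, Norris→South 2·13=26, Kent→South 5·16=80, Ashby→South 4·7=28, Vance→East 11·22=242, Largo→East 7·13=91, Brent→East 7·15=105. Service 598; fixed 464; total 1062.
{East, Central}: service 672 + fixed 431 = 1103
{North, South, East, West, Central}: Milton→East 2·13=26, Norris→South 2·13=26, Kent→South 5·16=80, Ashby→South 4·7=28, Vance→North 10·22=220, Largo→North 7·13=91, Brent→North 4·15=60. Service 531; fixed 1781; total 2312.
No other subset beats 840.

Open East only; minimum total cost 840.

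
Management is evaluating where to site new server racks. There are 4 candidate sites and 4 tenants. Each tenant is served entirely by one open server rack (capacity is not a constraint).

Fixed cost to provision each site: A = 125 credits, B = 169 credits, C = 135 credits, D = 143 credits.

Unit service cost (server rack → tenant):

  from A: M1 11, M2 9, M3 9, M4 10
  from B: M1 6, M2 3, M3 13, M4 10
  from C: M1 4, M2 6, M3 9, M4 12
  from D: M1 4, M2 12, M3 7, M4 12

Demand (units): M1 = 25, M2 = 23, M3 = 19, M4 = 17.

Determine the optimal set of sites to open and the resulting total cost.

Open C only; minimum total cost 748.

For any fixed open set, each tenant goes to its cheapest open site; total = fixed + service.
{C}: M1→C 4·25=100, M2→C 6·23=138, M3→C 9·19=171, M4→C 12·17=204. Service 613; fixed 135; total 748.
{B, D}: service 472 + fixed 312 = 784
{B}: M1→B 6·25=150, M2→B 3·23=69, M3→B 13·19=247, M4→B 10·17=170. Service 636; fixed 169; total 805.
{A, B, C, D}: service 472 + fixed 572 = 1044
No other subset beats 748.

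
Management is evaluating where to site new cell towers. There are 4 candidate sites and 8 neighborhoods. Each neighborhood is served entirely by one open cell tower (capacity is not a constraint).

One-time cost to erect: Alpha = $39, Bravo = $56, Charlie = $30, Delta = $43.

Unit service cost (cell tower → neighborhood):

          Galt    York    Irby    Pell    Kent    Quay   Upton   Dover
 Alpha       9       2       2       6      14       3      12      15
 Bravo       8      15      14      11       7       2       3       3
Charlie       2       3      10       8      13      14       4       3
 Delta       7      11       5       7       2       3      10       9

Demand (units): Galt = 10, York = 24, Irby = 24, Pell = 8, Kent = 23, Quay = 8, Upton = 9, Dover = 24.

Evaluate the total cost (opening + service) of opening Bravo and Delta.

Each neighborhood is assigned to its cheapest site among the open ones.
{Bravo, Delta}: Galt→Delta 7·10=70, York→Delta 11·24=264, Irby→Delta 5·24=120, Pell→Delta 7·8=56, Kent→Delta 2·23=46, Quay→Bravo 2·8=16, Upton→Bravo 3·9=27, Dover→Bravo 3·24=72. Service 671; fixed 99; total 770.

Total cost: 770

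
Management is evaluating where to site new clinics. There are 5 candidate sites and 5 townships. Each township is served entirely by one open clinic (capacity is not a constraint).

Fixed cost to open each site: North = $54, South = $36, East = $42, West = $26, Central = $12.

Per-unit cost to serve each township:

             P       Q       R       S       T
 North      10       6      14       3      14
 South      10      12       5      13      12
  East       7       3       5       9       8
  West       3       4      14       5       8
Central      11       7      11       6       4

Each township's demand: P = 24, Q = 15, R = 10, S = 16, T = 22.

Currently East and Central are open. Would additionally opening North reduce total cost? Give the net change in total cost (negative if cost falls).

Current service cost with {East, Central}: 447.
Adding North: each township re-picks its cheapest; new service cost 399, saving 48.
Extra fixed cost: 54. Net change = 54 − 48 = 6.
(Totals: 501 → 507.)

No — net change +6 (cost rises by 6).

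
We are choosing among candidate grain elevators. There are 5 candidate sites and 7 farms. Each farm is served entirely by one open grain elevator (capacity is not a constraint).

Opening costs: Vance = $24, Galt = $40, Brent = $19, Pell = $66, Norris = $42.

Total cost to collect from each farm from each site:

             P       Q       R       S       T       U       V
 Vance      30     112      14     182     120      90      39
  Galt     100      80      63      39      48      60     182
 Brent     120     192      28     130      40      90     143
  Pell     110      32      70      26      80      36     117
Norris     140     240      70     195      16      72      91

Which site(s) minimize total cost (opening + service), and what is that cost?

For any fixed open set, each farm goes to its cheapest open site; total = fixed + service.
{Vance, Pell, Norris}: P→Vance 30, Q→Pell 32, R→Vance 14, S→Pell 26, T→Norris 16, U→Pell 36, V→Vance 39. Service 193; fixed 132; total 325.
{Vance, Brent, Pell}: service 217 + fixed 109 = 326
{Vance, Brent, Pell, Norris}: P→Vance 30, Q→Pell 32, R→Vance 14, S→Pell 26, T→Norris 16, U→Pell 36, V→Vance 39. Service 193; fixed 151; total 344.
{Vance, Galt, Brent, Pell, Norris}: service 193 + fixed 191 = 384
No other subset beats 325.

Open Vance, Pell and Norris; minimum total cost 325.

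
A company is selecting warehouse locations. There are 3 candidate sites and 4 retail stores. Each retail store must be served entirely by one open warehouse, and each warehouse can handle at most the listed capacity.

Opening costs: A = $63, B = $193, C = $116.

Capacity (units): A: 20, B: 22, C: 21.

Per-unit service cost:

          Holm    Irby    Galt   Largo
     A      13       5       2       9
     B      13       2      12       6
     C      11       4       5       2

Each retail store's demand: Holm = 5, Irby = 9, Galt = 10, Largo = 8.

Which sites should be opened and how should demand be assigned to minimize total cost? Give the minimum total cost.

Minimum total cost: 315

Open {A, C}: Holm→C 11·5=55, Irby→A 5·9=45, Galt→A 2·10=20, Largo→C 2·8=16.
Loads: A carries 19/20, C carries 13/21. Service 136; fixed 179; total 315.
Next best feasible plan costs 316.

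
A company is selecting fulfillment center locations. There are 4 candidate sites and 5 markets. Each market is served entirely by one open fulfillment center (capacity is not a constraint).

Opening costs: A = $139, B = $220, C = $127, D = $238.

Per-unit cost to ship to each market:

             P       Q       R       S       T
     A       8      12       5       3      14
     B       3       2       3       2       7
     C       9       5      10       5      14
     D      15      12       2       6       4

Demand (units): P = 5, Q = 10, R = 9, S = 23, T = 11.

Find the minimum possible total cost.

For any fixed open set, each market goes to its cheapest open site; total = fixed + service.
{B}: P→B 3·5=15, Q→B 2·10=20, R→B 3·9=27, S→B 2·23=46, T→B 7·11=77. Service 185; fixed 220; total 405.
{B, C}: P→B 3·5=15, Q→B 2·10=20, R→B 3·9=27, S→B 2·23=46, T→B 7·11=77. Service 185; fixed 347; total 532.
{A, B}: service 185 + fixed 359 = 544
{A, B, C, D}: service 143 + fixed 724 = 867
(All 15 nonempty subsets were checked; B only is lowest.)

Minimum total cost: 405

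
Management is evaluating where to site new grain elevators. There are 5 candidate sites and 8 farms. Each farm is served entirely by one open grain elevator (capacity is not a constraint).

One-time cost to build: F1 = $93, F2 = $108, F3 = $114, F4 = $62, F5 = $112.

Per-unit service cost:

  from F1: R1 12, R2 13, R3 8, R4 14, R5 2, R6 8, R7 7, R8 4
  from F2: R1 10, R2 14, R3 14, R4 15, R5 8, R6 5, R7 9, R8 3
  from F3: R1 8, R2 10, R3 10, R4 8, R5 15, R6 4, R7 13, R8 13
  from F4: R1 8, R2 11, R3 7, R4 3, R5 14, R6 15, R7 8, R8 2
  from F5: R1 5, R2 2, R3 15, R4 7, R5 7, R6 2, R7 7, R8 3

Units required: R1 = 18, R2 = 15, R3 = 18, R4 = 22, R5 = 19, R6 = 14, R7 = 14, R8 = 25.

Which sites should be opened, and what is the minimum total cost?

Open F1, F4 and F5; minimum total cost 793.

For any fixed open set, each farm goes to its cheapest open site; total = fixed + service.
{F1, F4, F5}: R1→F5 5·18=90, R2→F5 2·15=30, R3→F4 7·18=126, R4→F4 3·22=66, R5→F1 2·19=38, R6→F5 2·14=28, R7→F1 7·14=98, R8→F4 2·25=50. Service 526; fixed 267; total 793.
{F4, F5}: service 621 + fixed 174 = 795
{F1, F5}: R1→F5 5·18=90, R2→F5 2·15=30, R3→F1 8·18=144, R4→F5 7·22=154, R5→F1 2·19=38, R6→F5 2·14=28, R7→F1 7·14=98, R8→F5 3·25=75. Service 657; fixed 205; total 862.
{F1, F2, F3, F4, F5}: service 526 + fixed 489 = 1015
No other subset beats 793.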